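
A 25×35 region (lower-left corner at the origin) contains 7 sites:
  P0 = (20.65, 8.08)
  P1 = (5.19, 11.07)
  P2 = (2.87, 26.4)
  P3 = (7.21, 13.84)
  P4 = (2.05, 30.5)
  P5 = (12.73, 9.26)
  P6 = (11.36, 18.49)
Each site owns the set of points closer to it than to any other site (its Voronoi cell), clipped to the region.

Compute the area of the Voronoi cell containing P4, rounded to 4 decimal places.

1. box [0,25]×[0,35]: [(0, 0) (25, 0) (25, 35) (0, 35)]
2. ⊥bis P4·P0 via (11.35,19.29): [(0, 9.8739) (25, 30.6143) (25, 35) (0, 35)]  |A|=368.8985
3. ⊥bis P4·P1 via (3.62,20.785): [(0, 20.2) (15.458, 22.6981) (25, 30.6143) (25, 35) (0, 35)]  |A|=289.0877
4. ⊥bis P4·P2 via (2.46,28.45): [(0, 27.958) (25, 32.958) (25, 35) (0, 35)]  |A|=113.55
5. ⊥bis P4·P3 via (4.63,22.17): [(0, 27.958) (25, 32.958) (25, 35) (0, 35)]  |A|=113.55
6. ⊥bis P4·P5 via (7.39,19.88): [(0, 27.958) (25, 32.958) (25, 35) (0, 35)]  |A|=113.55
7. ⊥bis P4·P6 via (6.705,24.495): [(0, 27.958) (15.0571, 30.9694) (20.2566, 35) (0, 35)]  |A|=93.8388
8. canonical 4-gon: [(0, 27.958) (15.0571, 30.9694) (20.2566, 35) (0, 35)]
9. shoelace: 93.8388

Area of P4's cell: 93.8388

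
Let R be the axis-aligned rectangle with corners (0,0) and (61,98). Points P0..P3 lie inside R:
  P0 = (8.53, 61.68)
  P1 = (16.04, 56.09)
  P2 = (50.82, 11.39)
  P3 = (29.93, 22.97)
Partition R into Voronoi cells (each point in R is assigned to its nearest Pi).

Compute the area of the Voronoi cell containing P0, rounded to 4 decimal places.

1. box [0,61]×[0,98]: [(0, 0) (61, 0) (61, 98) (0, 98)]
2. ⊥bis P0·P1 via (12.285,58.885): [(0, 42.3805) (41.3999, 98) (0, 98)]  |A|=1151.3214
3. ⊥bis P0·P2 via (29.675,36.535): [(0, 42.3805) (41.3999, 98) (0, 98)]  |A|=1151.3214
4. ⊥bis P0·P3 via (19.23,42.325): [(0, 42.3805) (41.3999, 98) (0, 98)]  |A|=1151.3214
5. canonical 3-gon: [(0, 42.3805) (41.3999, 98) (0, 98)]
6. shoelace: 1151.3214

Area of P0's cell: 1151.3214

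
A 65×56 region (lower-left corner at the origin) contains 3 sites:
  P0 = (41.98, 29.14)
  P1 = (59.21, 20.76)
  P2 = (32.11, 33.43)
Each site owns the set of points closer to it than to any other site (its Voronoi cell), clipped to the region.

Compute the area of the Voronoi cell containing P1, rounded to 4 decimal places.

Area of P1's cell: 724.1083

1. box [0,65]×[0,56]: [(0, 0) (65, 0) (65, 56) (0, 56)]
2. ⊥bis P1·P0 via (50.595,24.95): [(38.4603, 0) (65, 0) (65, 54.5679)]  |A|=724.1083
3. ⊥bis P1·P2 via (45.66,27.095): [(38.4603, 0) (65, 0) (65, 54.5679)]  |A|=724.1083
4. canonical 3-gon: [(38.4603, 0) (65, 0) (65, 54.5679)]
5. shoelace: 724.1083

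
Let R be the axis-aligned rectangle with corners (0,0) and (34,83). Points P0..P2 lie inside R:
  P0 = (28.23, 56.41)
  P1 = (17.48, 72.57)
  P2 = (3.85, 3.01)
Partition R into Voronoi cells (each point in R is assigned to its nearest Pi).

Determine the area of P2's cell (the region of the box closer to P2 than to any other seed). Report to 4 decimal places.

Area of P2's cell: 995.2381

1. box [0,34]×[0,83]: [(0, 0) (34, 0) (34, 83) (0, 83)]
2. ⊥bis P2·P0 via (16.04,29.71): [(0, 37.0331) (0, 0) (34, 0) (34, 21.5103)]  |A|=995.2381
3. ⊥bis P2·P1 via (10.665,37.79): [(0, 37.0331) (0, 0) (34, 0) (34, 21.5103)]  |A|=995.2381
4. canonical 4-gon: [(0, 37.0331) (0, 0) (34, 0) (34, 21.5103)]
5. shoelace: 995.2381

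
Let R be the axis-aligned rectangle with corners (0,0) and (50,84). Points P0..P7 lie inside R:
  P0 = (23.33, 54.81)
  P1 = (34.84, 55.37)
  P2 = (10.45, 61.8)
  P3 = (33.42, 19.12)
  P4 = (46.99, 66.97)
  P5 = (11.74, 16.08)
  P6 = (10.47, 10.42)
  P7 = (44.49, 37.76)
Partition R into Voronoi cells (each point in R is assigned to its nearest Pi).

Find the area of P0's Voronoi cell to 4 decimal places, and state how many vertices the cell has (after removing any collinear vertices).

1. box [0,50]×[0,84]: [(0, 0) (50, 0) (50, 84) (0, 84)]
2. ⊥bis P0·P1 via (29.085,55.09): [(0, 0) (31.7653, 0) (27.6784, 84) (0, 84)]  |A|=2496.6373
3. ⊥bis P0·P2 via (16.89,58.305): [(0, 27.1829) (0, 0) (31.7653, 0) (27.9381, 78.6626)]  |A|=1629.0913
4. ⊥bis P0·P3 via (28.375,36.965): [(1.1283, 29.262) (29.9452, 37.4089) (27.9381, 78.6626)]  |A|=602.5779
5. ⊥bis P0·P4 via (35.16,60.89): [(26.9559, 76.8528) (1.1283, 29.262) (29.9452, 37.4089) (28.1381, 74.5527)]  |A|=600.3787
6. ⊥bis P0·P5 via (17.535,35.445): [(26.9559, 76.8528) (6.3073, 38.8049) (20.1891, 34.6508) (29.9452, 37.4089) (28.1381, 74.5527)]  |A|=523.3852
7. ⊥bis P0·P6 via (16.9,32.615): [(26.9559, 76.8528) (6.3073, 38.8049) (20.1891, 34.6508) (29.9452, 37.4089) (28.1381, 74.5527)]  |A|=523.3852
8. ⊥bis P0·P7 via (33.91,46.285): [(26.9559, 76.8528) (6.3073, 38.8049) (20.1891, 34.6508) (25.8177, 36.242) (29.7637, 41.1393) (28.1381, 74.5527)]  |A|=515.5807
9. canonical 6-gon: [(26.9559, 76.8528) (6.3073, 38.8049) (20.1891, 34.6508) (25.8177, 36.242) (29.7637, 41.1393) (28.1381, 74.5527)]
10. shoelace: 515.5807

Area of P0's cell: 515.5807 (6 vertices)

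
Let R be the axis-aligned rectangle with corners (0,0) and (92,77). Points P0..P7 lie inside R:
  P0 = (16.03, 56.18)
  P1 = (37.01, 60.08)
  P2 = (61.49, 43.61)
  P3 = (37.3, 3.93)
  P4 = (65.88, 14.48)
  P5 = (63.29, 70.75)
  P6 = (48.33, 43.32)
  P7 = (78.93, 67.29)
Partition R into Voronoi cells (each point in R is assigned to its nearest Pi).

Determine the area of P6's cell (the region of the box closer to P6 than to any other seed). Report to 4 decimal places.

1. box [0,92]×[0,77]: [(0, 0) (92, 0) (92, 77) (0, 77)]
2. ⊥bis P6·P0 via (32.18,49.75): [(12.3724, 0) (92, 0) (92, 77) (43.0294, 77)]  |A|=4951.0309
3. ⊥bis P6·P1 via (42.67,51.7): [(29.3835, 42.726) (12.3724, 0) (92, 0) (92, 77) (80.1283, 77)]  |A|=4315.2673
4. ⊥bis P6·P2 via (54.91,43.465): [(54.5517, 59.7251) (29.3835, 42.726) (12.3724, 0) (55.8678, 0)]  |A|=1691.9668
5. ⊥bis P6·P3 via (42.815,23.625): [(55.425, 20.0939) (54.5517, 59.7251) (29.3835, 42.726) (23.8886, 28.9248)]  |A|=748.0291
6. ⊥bis P6·P4 via (57.105,28.9): [(46.665, 22.5469) (55.2558, 27.7747) (54.5517, 59.7251) (29.3835, 42.726) (23.8886, 28.9248)]  |A|=714.5949
7. ⊥bis P6·P5 via (55.81,57.035): [(46.665, 22.5469) (55.2558, 27.7747) (54.5964, 57.6969) (52.9103, 58.6165) (29.3835, 42.726) (23.8886, 28.9248)]  |A|=712.9056
8. ⊥bis P6·P7 via (63.63,55.305): [(46.665, 22.5469) (55.2558, 27.7747) (54.5964, 57.6969) (52.9103, 58.6165) (29.3835, 42.726) (23.8886, 28.9248)]  |A|=712.9056
9. canonical 6-gon: [(46.665, 22.5469) (55.2558, 27.7747) (54.5964, 57.6969) (52.9103, 58.6165) (29.3835, 42.726) (23.8886, 28.9248)]
10. shoelace: 712.9056

Area of P6's cell: 712.9056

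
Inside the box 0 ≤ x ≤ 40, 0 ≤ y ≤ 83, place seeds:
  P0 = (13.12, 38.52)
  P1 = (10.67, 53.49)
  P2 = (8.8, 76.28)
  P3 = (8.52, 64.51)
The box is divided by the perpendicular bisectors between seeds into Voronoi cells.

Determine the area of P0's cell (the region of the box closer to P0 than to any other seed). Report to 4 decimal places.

1. box [0,40]×[0,83]: [(0, 0) (40, 0) (40, 83) (0, 83)]
2. ⊥bis P0·P1 via (11.895,46.005): [(0, 44.0583) (0, 0) (40, 0) (40, 50.6047)]  |A|=1893.2588
3. ⊥bis P0·P2 via (10.96,57.4): [(0, 44.0583) (0, 0) (40, 0) (40, 50.6047)]  |A|=1893.2588
4. ⊥bis P0·P3 via (10.82,51.515): [(0, 44.0583) (0, 0) (40, 0) (40, 50.6047)]  |A|=1893.2588
5. canonical 4-gon: [(0, 44.0583) (0, 0) (40, 0) (40, 50.6047)]
6. shoelace: 1893.2588

Area of P0's cell: 1893.2588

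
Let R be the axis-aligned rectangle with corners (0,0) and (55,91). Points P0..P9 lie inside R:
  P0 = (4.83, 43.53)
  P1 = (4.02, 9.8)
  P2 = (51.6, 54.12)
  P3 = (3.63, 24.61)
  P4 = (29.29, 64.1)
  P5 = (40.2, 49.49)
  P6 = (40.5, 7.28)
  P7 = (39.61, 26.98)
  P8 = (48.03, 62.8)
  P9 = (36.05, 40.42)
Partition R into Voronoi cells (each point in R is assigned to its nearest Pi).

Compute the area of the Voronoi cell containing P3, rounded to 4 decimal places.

Area of P3's cell: 349.1974

1. box [0,55]×[0,91]: [(0, 0) (55, 0) (55, 91) (0, 91)]
2. ⊥bis P3·P0 via (4.23,34.07): [(0, 34.3383) (0, 0) (55, 0) (55, 30.8499)]  |A|=1792.6756
3. ⊥bis P3·P1 via (3.825,17.205): [(0, 34.3383) (0, 17.1043) (55, 18.5526) (55, 30.8499)]  |A|=812.111
4. ⊥bis P3·P2 via (27.615,39.365): [(31.9541, 32.3116) (0, 34.3383) (0, 17.1043) (40.6507, 18.1748)]  |A|=567.34
5. ⊥bis P3·P4 via (16.46,44.355): [(31.9541, 32.3116) (0, 34.3383) (0, 17.1043) (40.6507, 18.1748)]  |A|=567.34
6. ⊥bis P3·P5 via (21.915,37.05): [(24.8314, 32.7634) (0, 34.3383) (0, 17.1043) (34.8603, 18.0223)]  |A|=475.5148
7. ⊥bis P3·P6 via (22.065,15.945): [(27.8705, 28.2963) (24.8314, 32.7634) (0, 34.3383) (0, 17.1043) (22.8933, 17.7071)]  |A|=412.9385
8. ⊥bis P3·P7 via (21.62,25.795): [(21.1456, 32.9971) (0, 34.3383) (0, 17.1043) (22.154, 17.6877)]  |A|=352.089
9. ⊥bis P3·P8 via (25.83,43.705): [(21.1456, 32.9971) (0, 34.3383) (0, 17.1043) (22.154, 17.6877)]  |A|=352.089
10. ⊥bis P3·P9 via (19.84,32.515): [(21.3862, 29.3444) (19.5557, 33.098) (0, 34.3383) (0, 17.1043) (22.154, 17.6877)]  |A|=349.1974
11. canonical 5-gon: [(21.3862, 29.3444) (19.5557, 33.098) (0, 34.3383) (0, 17.1043) (22.154, 17.6877)]
12. shoelace: 349.1974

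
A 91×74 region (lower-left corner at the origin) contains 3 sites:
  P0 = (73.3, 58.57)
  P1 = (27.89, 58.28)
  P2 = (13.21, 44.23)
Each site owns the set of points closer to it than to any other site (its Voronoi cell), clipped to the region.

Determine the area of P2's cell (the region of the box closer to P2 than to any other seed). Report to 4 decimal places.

1. box [0,91]×[0,74]: [(0, 0) (91, 0) (91, 74) (0, 74)]
2. ⊥bis P2·P0 via (43.255,51.4): [(0, 0) (55.5212, 0) (37.8617, 74) (0, 74)]  |A|=3455.167
3. ⊥bis P2·P1 via (20.55,51.255): [(0, 72.7265) (0, 0) (55.5212, 0) (50.8429, 19.6037)]  |A|=2393.0247
4. canonical 4-gon: [(0, 72.7265) (0, 0) (55.5212, 0) (50.8429, 19.6037)]
5. shoelace: 2393.0247

Area of P2's cell: 2393.0247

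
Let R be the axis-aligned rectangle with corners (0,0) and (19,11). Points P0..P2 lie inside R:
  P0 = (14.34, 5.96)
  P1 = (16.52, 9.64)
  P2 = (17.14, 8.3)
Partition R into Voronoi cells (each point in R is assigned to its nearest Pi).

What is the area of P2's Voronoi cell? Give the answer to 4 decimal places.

Area of P2's cell: 13.7089

1. box [0,19]×[0,11]: [(0, 0) (19, 0) (19, 11) (0, 11)]
2. ⊥bis P2·P0 via (15.74,7.13): [(19, 3.2291) (19, 11) (12.5058, 11)]  |A|=25.2328
3. ⊥bis P2·P1 via (16.83,8.97): [(14.935, 8.0932) (19, 3.2291) (19, 9.974)]  |A|=13.7089
4. canonical 3-gon: [(14.935, 8.0932) (19, 3.2291) (19, 9.974)]
5. shoelace: 13.7089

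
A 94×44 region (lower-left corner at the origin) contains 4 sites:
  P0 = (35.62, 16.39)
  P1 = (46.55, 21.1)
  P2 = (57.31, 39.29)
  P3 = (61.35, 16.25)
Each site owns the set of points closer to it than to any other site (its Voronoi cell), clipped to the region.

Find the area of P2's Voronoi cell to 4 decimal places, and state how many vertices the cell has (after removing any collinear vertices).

Area of P2's cell: 733.7474 (5 vertices)

1. box [0,94]×[0,44]: [(0, 0) (94, 0) (94, 44) (0, 44)]
2. ⊥bis P2·P0 via (46.465,27.84): [(75.8581, 0) (94, 0) (94, 44) (29.4035, 44)]  |A|=1820.2452
3. ⊥bis P2·P1 via (51.93,30.195): [(30.7527, 42.7221) (94, 5.3092) (94, 44) (29.4035, 44)]  |A|=1264.8195
4. ⊥bis P2·P3 via (59.33,27.77): [(30.7527, 42.7221) (56.7842, 27.3236) (94, 33.8493) (94, 44) (29.4035, 44)]  |A|=733.7474
5. canonical 5-gon: [(30.7527, 42.7221) (56.7842, 27.3236) (94, 33.8493) (94, 44) (29.4035, 44)]
6. shoelace: 733.7474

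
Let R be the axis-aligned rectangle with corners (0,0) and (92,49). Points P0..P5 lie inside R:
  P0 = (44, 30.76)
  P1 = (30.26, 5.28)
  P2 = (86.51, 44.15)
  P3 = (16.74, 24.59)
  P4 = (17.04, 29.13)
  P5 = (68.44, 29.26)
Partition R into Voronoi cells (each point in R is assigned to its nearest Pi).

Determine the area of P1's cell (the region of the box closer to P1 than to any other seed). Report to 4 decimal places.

Area of P1's cell: 668.4753

1. box [0,92]×[0,49]: [(0, 0) (92, 0) (92, 49) (0, 49)]
2. ⊥bis P1·P0 via (37.13,18.02): [(0, 38.0422) (0, 0) (70.547, 0)]  |A|=1341.8823
3. ⊥bis P1·P2 via (58.385,24.715): [(0, 38.0422) (0, 0) (70.547, 0)]  |A|=1341.8823
4. ⊥bis P1·P3 via (23.5,14.935): [(31.9193, 20.8298) (2.169, 0) (70.547, 0)]  |A|=712.1511
5. ⊥bis P1·P4 via (23.65,17.205): [(31.9193, 20.8298) (2.169, 0) (70.547, 0)]  |A|=712.1511
6. ⊥bis P1·P5 via (49.35,17.27): [(54.8961, 8.4397) (31.9193, 20.8298) (2.169, 0) (60.1969, 0)]  |A|=668.4753
7. canonical 4-gon: [(54.8961, 8.4397) (31.9193, 20.8298) (2.169, 0) (60.1969, 0)]
8. shoelace: 668.4753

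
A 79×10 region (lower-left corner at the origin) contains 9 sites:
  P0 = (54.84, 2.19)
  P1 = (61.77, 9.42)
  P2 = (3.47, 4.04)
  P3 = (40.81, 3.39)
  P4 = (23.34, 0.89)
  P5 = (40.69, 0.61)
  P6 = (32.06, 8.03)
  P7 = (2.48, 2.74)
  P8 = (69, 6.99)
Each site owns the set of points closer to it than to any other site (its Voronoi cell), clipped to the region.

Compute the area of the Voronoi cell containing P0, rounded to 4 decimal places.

1. box [0,79]×[0,10]: [(0, 0) (79, 0) (79, 10) (0, 10)]
2. ⊥bis P0·P1 via (58.305,5.805): [(0, 0) (64.3613, 0) (53.9284, 10) (0, 10)]  |A|=591.4485
3. ⊥bis P0·P2 via (29.155,3.115): [(29.0428, 0) (64.3613, 0) (53.9284, 10) (29.403, 10)]  |A|=299.2196
4. ⊥bis P0·P3 via (47.825,2.79): [(47.5864, 0) (64.3613, 0) (53.9284, 10) (48.4417, 10)]  |A|=111.3082
5. ⊥bis P0·P4 via (39.09,1.54): [(47.5864, 0) (64.3613, 0) (53.9284, 10) (48.4417, 10)]  |A|=111.3082
6. ⊥bis P0·P5 via (47.765,1.4): [(47.7317, 1.6986) (47.9213, 0) (64.3613, 0) (53.9284, 10) (48.4417, 10)]  |A|=111.0238
7. ⊥bis P0·P6 via (43.45,5.11): [(47.7317, 1.6986) (47.9213, 0) (64.3613, 0) (53.9284, 10) (48.4417, 10)]  |A|=111.0238
8. ⊥bis P0·P7 via (28.66,2.465): [(47.7317, 1.6986) (47.9213, 0) (64.3613, 0) (53.9284, 10) (48.4417, 10)]  |A|=111.0238
9. ⊥bis P0·P8 via (61.92,4.59): [(47.7317, 1.6986) (47.9213, 0) (63.4759, 0) (63.0498, 1.2571) (53.9284, 10) (48.4417, 10)]  |A|=110.4673
10. canonical 6-gon: [(47.7317, 1.6986) (47.9213, 0) (63.4759, 0) (63.0498, 1.2571) (53.9284, 10) (48.4417, 10)]
11. shoelace: 110.4673

Area of P0's cell: 110.4673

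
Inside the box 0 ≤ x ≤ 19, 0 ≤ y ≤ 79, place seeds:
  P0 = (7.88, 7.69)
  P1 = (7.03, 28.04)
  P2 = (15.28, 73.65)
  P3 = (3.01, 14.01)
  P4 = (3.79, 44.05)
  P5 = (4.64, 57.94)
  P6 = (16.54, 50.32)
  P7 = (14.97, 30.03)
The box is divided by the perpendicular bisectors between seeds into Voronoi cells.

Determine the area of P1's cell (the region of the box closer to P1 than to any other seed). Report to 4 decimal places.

1. box [0,19]×[0,79]: [(0, 0) (19, 0) (19, 79) (0, 79)]
2. ⊥bis P1·P0 via (7.455,17.865): [(0, 17.5536) (19, 18.3472) (19, 79) (0, 79)]  |A|=1159.9421
3. ⊥bis P1·P2 via (11.155,50.845): [(0, 52.8627) (0, 17.5536) (19, 18.3472) (19, 49.426)]  |A|=630.6849
4. ⊥bis P1·P3 via (5.02,21.025): [(0, 52.8627) (0, 22.4634) (14.9552, 18.1783) (19, 18.3472) (19, 49.426)]  |A|=593.9716
5. ⊥bis P1·P4 via (5.41,36.045): [(0, 34.9502) (0, 22.4634) (14.9552, 18.1783) (19, 18.3472) (19, 38.7953)]  |A|=322.8102
6. ⊥bis P1·P5 via (5.835,42.99): [(0, 34.9502) (0, 22.4634) (14.9552, 18.1783) (19, 18.3472) (19, 38.7953)]  |A|=322.8102
7. ⊥bis P1·P6 via (11.785,39.18): [(14.717, 37.9285) (0, 34.9502) (0, 22.4634) (14.9552, 18.1783) (19, 18.3472) (19, 36.1003)]  |A|=317.0391
8. ⊥bis P1·P7 via (11,29.035): [(9.0581, 36.7833) (0, 34.9502) (0, 22.4634) (13.6255, 18.5593)]  |A|=171.7929
9. canonical 4-gon: [(9.0581, 36.7833) (0, 34.9502) (0, 22.4634) (13.6255, 18.5593)]
10. shoelace: 171.7929

Area of P1's cell: 171.7929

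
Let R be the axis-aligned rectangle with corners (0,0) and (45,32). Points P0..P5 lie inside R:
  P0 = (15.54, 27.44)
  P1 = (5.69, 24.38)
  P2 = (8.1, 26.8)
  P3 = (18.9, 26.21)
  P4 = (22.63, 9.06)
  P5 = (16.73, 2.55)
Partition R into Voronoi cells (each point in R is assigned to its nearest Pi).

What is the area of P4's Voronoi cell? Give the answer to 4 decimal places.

1. box [0,45]×[0,32]: [(0, 0) (45, 0) (45, 32) (0, 32)]
2. ⊥bis P4·P0 via (19.085,18.25): [(0, 10.888) (0, 0) (45, 0) (45, 28.2466)]  |A|=880.5294
3. ⊥bis P4·P1 via (14.16,16.72): [(13.6464, 16.1521) (0, 1.0627) (0, 0) (45, 0) (45, 28.2466)]  |A|=813.4889
4. ⊥bis P4·P2 via (15.365,17.93): [(13.6464, 16.1521) (0, 1.0627) (0, 0) (45, 0) (45, 28.2466)]  |A|=813.4889
5. ⊥bis P4·P3 via (20.765,17.635): [(13.5728, 16.0708) (0, 1.0627) (0, 0) (45, 0) (45, 22.9059)]  |A|=728.7379
6. ⊥bis P4·P5 via (19.68,5.805): [(13.5728, 16.0708) (11.2216, 13.4709) (26.0852, 0) (45, 0) (45, 22.9059)]  |A|=547.0808
7. canonical 5-gon: [(13.5728, 16.0708) (11.2216, 13.4709) (26.0852, 0) (45, 0) (45, 22.9059)]
8. shoelace: 547.0808

Area of P4's cell: 547.0808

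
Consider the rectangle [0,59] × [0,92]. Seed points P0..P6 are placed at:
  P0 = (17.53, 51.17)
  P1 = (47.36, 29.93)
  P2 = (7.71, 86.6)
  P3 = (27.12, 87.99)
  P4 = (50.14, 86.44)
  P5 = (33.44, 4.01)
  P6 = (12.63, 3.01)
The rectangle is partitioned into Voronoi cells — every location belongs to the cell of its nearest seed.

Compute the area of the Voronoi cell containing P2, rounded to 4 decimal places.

Area of P2's cell: 430.8837

1. box [0,59]×[0,92]: [(0, 0) (59, 0) (59, 92) (0, 92)]
2. ⊥bis P2·P0 via (12.62,68.885): [(0, 65.3872) (59, 81.74) (59, 92) (0, 92)]  |A|=1087.7496
3. ⊥bis P2·P1 via (27.535,58.265): [(0, 65.3872) (59, 81.74) (59, 92) (0, 92)]  |A|=1087.7496
4. ⊥bis P2·P3 via (17.415,87.295): [(0, 65.3872) (18.6144, 70.5464) (17.0781, 92) (0, 92)]  |A|=430.8837
5. ⊥bis P2·P4 via (28.925,86.52): [(0, 65.3872) (18.6144, 70.5464) (17.0781, 92) (0, 92)]  |A|=430.8837
6. ⊥bis P2·P5 via (20.575,45.305): [(0, 65.3872) (18.6144, 70.5464) (17.0781, 92) (0, 92)]  |A|=430.8837
7. ⊥bis P2·P6 via (10.17,44.805): [(0, 65.3872) (18.6144, 70.5464) (17.0781, 92) (0, 92)]  |A|=430.8837
8. canonical 4-gon: [(0, 65.3872) (18.6144, 70.5464) (17.0781, 92) (0, 92)]
9. shoelace: 430.8837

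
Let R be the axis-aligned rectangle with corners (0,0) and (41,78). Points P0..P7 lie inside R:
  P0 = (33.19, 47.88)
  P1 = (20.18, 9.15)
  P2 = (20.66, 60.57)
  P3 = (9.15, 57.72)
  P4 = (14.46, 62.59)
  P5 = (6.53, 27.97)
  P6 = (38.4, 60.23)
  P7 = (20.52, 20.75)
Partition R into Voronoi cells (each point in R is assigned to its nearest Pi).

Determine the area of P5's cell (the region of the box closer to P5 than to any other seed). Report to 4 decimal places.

1. box [0,41]×[0,78]: [(0, 0) (41, 0) (41, 78) (0, 78)]
2. ⊥bis P5·P0 via (19.86,37.925): [(0, 64.518) (0, 0) (41, 0) (41, 9.618)]  |A|=1519.789
3. ⊥bis P5·P1 via (13.355,18.56): [(26.9553, 28.4242) (0, 64.518) (0, 8.8737)]  |A|=749.955
4. ⊥bis P5·P2 via (13.595,44.27): [(26.9553, 28.4242) (15.8521, 43.2917) (0, 50.1626) (0, 8.8737)]  |A|=636.1728
5. ⊥bis P5·P3 via (7.84,42.845): [(26.9553, 28.4242) (16.7732, 42.0583) (0, 43.5354) (0, 8.8737)]  |A|=573.9821
6. ⊥bis P5·P4 via (10.495,45.28): [(26.9553, 28.4242) (16.7732, 42.0583) (0, 43.5354) (0, 8.8737)]  |A|=573.9821
7. ⊥bis P5·P6 via (22.465,44.1): [(26.9553, 28.4242) (16.7732, 42.0583) (0, 43.5354) (0, 8.8737)]  |A|=573.9821
8. ⊥bis P5·P7 via (13.525,24.36): [(8.8427, 15.2873) (20.2536, 37.3979) (16.7732, 42.0583) (0, 43.5354) (0, 8.8737)]  |A|=448.694
9. canonical 5-gon: [(8.8427, 15.2873) (20.2536, 37.3979) (16.7732, 42.0583) (0, 43.5354) (0, 8.8737)]
10. shoelace: 448.694

Area of P5's cell: 448.6940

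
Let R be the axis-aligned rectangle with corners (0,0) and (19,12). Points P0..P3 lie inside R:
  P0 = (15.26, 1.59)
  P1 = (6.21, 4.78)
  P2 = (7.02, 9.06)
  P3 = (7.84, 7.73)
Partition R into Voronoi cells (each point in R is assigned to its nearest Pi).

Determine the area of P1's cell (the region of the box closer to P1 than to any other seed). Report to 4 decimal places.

1. box [0,19]×[0,12]: [(0, 0) (19, 0) (19, 12) (0, 12)]
2. ⊥bis P1·P0 via (10.735,3.185): [(0, 0) (9.6123, 0) (13.8422, 12) (0, 12)]  |A|=140.727
3. ⊥bis P1·P2 via (6.615,6.92): [(0, 8.1719) (0, 0) (9.6123, 0) (11.7116, 5.9555)]  |A|=76.4758
4. ⊥bis P1·P3 via (7.025,6.255): [(5.4081, 7.1484) (0, 8.1719) (0, 0) (9.6123, 0) (11.0359, 4.0388)]  |A|=70.0319
5. canonical 5-gon: [(5.4081, 7.1484) (0, 8.1719) (0, 0) (9.6123, 0) (11.0359, 4.0388)]
6. shoelace: 70.0319

Area of P1's cell: 70.0319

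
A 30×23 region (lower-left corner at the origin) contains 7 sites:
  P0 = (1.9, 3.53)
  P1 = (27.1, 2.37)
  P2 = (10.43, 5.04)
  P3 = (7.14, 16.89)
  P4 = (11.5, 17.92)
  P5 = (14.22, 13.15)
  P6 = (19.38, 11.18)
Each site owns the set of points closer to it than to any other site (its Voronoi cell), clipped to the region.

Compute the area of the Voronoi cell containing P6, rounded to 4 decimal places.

Area of P6's cell: 188.6376

1. box [0,30]×[0,23]: [(0, 0) (30, 0) (30, 23) (0, 23)]
2. ⊥bis P6·P0 via (10.64,7.355): [(13.8589, 0) (30, 0) (30, 23) (3.7931, 23)]  |A|=487.0027
3. ⊥bis P6·P1 via (23.24,6.775): [(13.8589, 0) (15.5084, 0) (30, 12.6986) (30, 23) (3.7931, 23)]  |A|=394.9911
4. ⊥bis P6·P2 via (14.905,8.11): [(18.6064, 2.7147) (30, 12.6986) (30, 23) (4.69, 23)]  |A|=315.3962
5. ⊥bis P6·P3 via (13.26,14.035): [(12.2806, 11.9355) (18.6064, 2.7147) (30, 12.6986) (30, 23) (17.4422, 23)]  |A|=244.8477
6. ⊥bis P6·P4 via (15.44,14.55): [(12.6915, 11.3366) (18.6064, 2.7147) (30, 12.6986) (30, 23) (22.6675, 23)]  |A|=210.5562
7. ⊥bis P6·P5 via (16.8,12.165): [(19.5411, 19.3448) (15.1279, 7.7852) (18.6064, 2.7147) (30, 12.6986) (30, 23) (22.6675, 23)]  |A|=188.6376
8. canonical 6-gon: [(19.5411, 19.3448) (15.1279, 7.7852) (18.6064, 2.7147) (30, 12.6986) (30, 23) (22.6675, 23)]
9. shoelace: 188.6376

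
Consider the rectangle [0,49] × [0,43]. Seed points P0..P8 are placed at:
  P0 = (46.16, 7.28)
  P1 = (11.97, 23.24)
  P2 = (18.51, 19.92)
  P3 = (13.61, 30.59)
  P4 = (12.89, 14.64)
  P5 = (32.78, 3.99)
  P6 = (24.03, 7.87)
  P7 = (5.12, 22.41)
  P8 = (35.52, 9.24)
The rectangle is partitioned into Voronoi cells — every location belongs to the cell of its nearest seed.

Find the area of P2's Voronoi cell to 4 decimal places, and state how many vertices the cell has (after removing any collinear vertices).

1. box [0,49]×[0,43]: [(0, 0) (49, 0) (49, 43) (0, 43)]
2. ⊥bis P2·P0 via (32.335,13.6): [(0, 0) (26.1179, 0) (45.775, 43) (0, 43)]  |A|=1545.6964
3. ⊥bis P2·P1 via (15.24,21.58): [(4.285, 0) (26.1179, 0) (45.775, 43) (26.1138, 43)]  |A|=892.1227
4. ⊥bis P2·P3 via (16.06,25.255): [(17.4235, 25.8811) (4.285, 0) (26.1179, 0) (43.4033, 37.8119)]  |A|=670.5889
5. ⊥bis P2·P4 via (15.7,17.28): [(17.4235, 25.8811) (13.9842, 19.1063) (28.0218, 4.1648) (43.4033, 37.8119)]  |A|=418.5616
6. ⊥bis P2·P5 via (25.645,11.955): [(17.4235, 25.8811) (13.9842, 19.1063) (22.9614, 9.551) (35.701, 20.9631) (43.4033, 37.8119)]  |A|=355.3776
7. ⊥bis P2·P6 via (21.27,13.895): [(17.4235, 25.8811) (13.9842, 19.1063) (19.5993, 13.1296) (34.656, 20.027) (35.701, 20.9631) (43.4033, 37.8119)]  |A|=316.8415
8. ⊥bis P2·P7 via (11.815,21.165): [(17.4235, 25.8811) (13.9842, 19.1063) (19.5993, 13.1296) (34.656, 20.027) (35.701, 20.9631) (43.4033, 37.8119)]  |A|=316.8415
9. ⊥bis P2·P8 via (27.015,14.58): [(40.8715, 36.6492) (17.4235, 25.8811) (13.9842, 19.1063) (19.5993, 13.1296) (28.7308, 17.3127)]  |A|=253.4047
10. canonical 5-gon: [(40.8715, 36.6492) (17.4235, 25.8811) (13.9842, 19.1063) (19.5993, 13.1296) (28.7308, 17.3127)]
11. shoelace: 253.4047

Area of P2's cell: 253.4047 (5 vertices)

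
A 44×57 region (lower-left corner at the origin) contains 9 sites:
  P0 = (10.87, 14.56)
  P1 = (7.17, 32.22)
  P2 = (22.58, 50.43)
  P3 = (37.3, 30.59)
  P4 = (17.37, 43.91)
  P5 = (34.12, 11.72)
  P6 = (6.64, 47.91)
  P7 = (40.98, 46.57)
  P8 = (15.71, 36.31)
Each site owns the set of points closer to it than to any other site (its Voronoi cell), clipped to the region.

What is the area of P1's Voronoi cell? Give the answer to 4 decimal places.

Area of P1's cell: 213.2557

1. box [0,44]×[0,57]: [(0, 0) (44, 0) (44, 57) (0, 57)]
2. ⊥bis P1·P0 via (9.02,23.39): [(0, 21.5002) (44, 30.7188) (44, 57) (0, 57)]  |A|=1359.1829
3. ⊥bis P1·P2 via (14.875,41.325): [(0, 53.9128) (0, 21.5002) (30.701, 27.9324)]  |A|=497.5494
4. ⊥bis P1·P3 via (22.235,31.405): [(22.426, 34.9351) (0, 53.9128) (0, 21.5002) (21.9479, 26.0986)]  |A|=459.3145
5. ⊥bis P1·P4 via (12.27,38.065): [(22.1299, 29.4619) (0, 48.7711) (0, 21.5002) (21.9479, 26.0986)]  |A|=338.2409
6. ⊥bis P1·P5 via (20.645,21.97): [(22.1299, 29.4619) (0, 48.7711) (0, 21.5002) (21.9479, 26.0986)]  |A|=338.2409
7. ⊥bis P1·P6 via (6.905,40.065): [(22.1299, 29.4619) (9.8633, 40.1649) (0, 39.8318) (0, 21.5002) (21.9479, 26.0986)]  |A|=294.1552
8. ⊥bis P1·P7 via (24.075,39.395): [(22.1299, 29.4619) (9.8633, 40.1649) (0, 39.8318) (0, 21.5002) (21.9479, 26.0986)]  |A|=294.1552
9. ⊥bis P1·P8 via (11.44,34.265): [(8.6343, 40.1234) (0, 39.8318) (0, 21.5002) (15.9527, 24.8425)]  |A|=213.2557
10. canonical 4-gon: [(8.6343, 40.1234) (0, 39.8318) (0, 21.5002) (15.9527, 24.8425)]
11. shoelace: 213.2557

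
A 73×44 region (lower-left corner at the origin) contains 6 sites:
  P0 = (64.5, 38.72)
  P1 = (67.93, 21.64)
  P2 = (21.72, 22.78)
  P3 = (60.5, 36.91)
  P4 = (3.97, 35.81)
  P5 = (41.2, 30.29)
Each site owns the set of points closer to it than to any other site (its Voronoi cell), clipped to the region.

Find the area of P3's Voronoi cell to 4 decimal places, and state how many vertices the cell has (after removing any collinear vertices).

1. box [0,73]×[0,44]: [(0, 0) (73, 0) (73, 44) (0, 44)]
2. ⊥bis P3·P0 via (62.5,37.815): [(0, 0) (73, 0) (73, 14.6106) (59.7013, 44) (0, 44)]  |A|=3016.5793
3. ⊥bis P3·P1 via (64.215,29.275): [(0, 0) (4.0496, 0) (65.9765, 30.1321) (59.7013, 44) (0, 44)]  |A|=1926.4596
4. ⊥bis P3·P2 via (41.11,29.845): [(44.7658, 19.8115) (65.9765, 30.1321) (59.7013, 44) (35.9524, 44)]  |A|=466.68
5. ⊥bis P3·P4 via (32.235,36.36): [(44.7658, 19.8115) (65.9765, 30.1321) (59.7013, 44) (35.9524, 44)]  |A|=466.68
6. ⊥bis P3·P5 via (50.85,33.6): [(54.0329, 24.3206) (65.9765, 30.1321) (59.7013, 44) (47.2827, 44)]  |A|=223.2452
7. canonical 4-gon: [(54.0329, 24.3206) (65.9765, 30.1321) (59.7013, 44) (47.2827, 44)]
8. shoelace: 223.2452

Area of P3's cell: 223.2452 (4 vertices)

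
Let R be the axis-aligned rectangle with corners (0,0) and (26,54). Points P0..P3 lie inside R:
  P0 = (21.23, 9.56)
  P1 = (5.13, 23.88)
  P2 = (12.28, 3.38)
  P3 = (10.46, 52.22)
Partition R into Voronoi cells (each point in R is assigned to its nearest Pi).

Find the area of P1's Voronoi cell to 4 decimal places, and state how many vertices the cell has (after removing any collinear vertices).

Area of P1's cell: 485.6782 (5 vertices)

1. box [0,26]×[0,54]: [(0, 0) (26, 0) (26, 54) (0, 54)]
2. ⊥bis P1·P0 via (13.18,16.72): [(0, 1.9017) (26, 31.1335) (26, 54) (0, 54)]  |A|=974.5417
3. ⊥bis P1·P2 via (8.705,13.63): [(0, 10.5939) (11.2082, 14.5031) (26, 31.1335) (26, 54) (0, 54)]  |A|=925.8302
4. ⊥bis P1·P3 via (7.795,38.05): [(0, 39.516) (0, 10.5939) (11.2082, 14.5031) (26, 31.1335) (26, 34.6261)]  |A|=485.6782
5. canonical 5-gon: [(0, 39.516) (0, 10.5939) (11.2082, 14.5031) (26, 31.1335) (26, 34.6261)]
6. shoelace: 485.6782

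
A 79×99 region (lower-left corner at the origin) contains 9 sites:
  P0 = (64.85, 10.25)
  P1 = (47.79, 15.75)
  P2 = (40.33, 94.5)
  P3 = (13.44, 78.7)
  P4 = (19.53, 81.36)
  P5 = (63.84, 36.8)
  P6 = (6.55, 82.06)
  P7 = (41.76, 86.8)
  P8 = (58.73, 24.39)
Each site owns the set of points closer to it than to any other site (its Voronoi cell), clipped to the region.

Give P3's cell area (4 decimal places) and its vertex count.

Area of P3's cell: 955.9762 (5 vertices)

1. box [0,79]×[0,99]: [(0, 0) (79, 0) (79, 99) (0, 99)]
2. ⊥bis P3·P0 via (39.145,44.475): [(0, 15.0748) (79, 74.4085) (79, 99) (0, 99)]  |A|=4286.4115
3. ⊥bis P3·P1 via (30.615,47.225): [(0, 30.5193) (75.1966, 71.5519) (79, 74.4085) (79, 99) (0, 99)]  |A|=3705.7247
4. ⊥bis P3·P2 via (26.885,86.6): [(0, 30.5193) (45.3095, 55.2434) (19.599, 99) (0, 99)]  |A|=1980.2073
5. ⊥bis P3·P4 via (16.485,80.03): [(0, 30.5193) (30.7754, 47.3125) (8.1993, 99) (0, 99)]  |A|=1265.6599
6. ⊥bis P3·P5 via (38.64,57.75): [(0, 30.5193) (29.2881, 46.501) (30.4955, 47.9533) (8.1993, 99) (0, 99)]  |A|=1265.0699
7. ⊥bis P3·P6 via (9.995,80.38): [(0, 59.8843) (0, 30.5193) (29.2881, 46.501) (30.4955, 47.9533) (13.338, 87.2351)]  |A|=955.9762
8. ⊥bis P3·P7 via (27.6,82.75): [(0, 59.8843) (0, 30.5193) (29.2881, 46.501) (30.4955, 47.9533) (13.338, 87.2351)]  |A|=955.9762
9. ⊥bis P3·P8 via (36.085,51.545): [(0, 59.8843) (0, 30.5193) (29.2881, 46.501) (30.4955, 47.9533) (13.338, 87.2351)]  |A|=955.9762
10. canonical 5-gon: [(0, 59.8843) (0, 30.5193) (29.2881, 46.501) (30.4955, 47.9533) (13.338, 87.2351)]
11. shoelace: 955.9762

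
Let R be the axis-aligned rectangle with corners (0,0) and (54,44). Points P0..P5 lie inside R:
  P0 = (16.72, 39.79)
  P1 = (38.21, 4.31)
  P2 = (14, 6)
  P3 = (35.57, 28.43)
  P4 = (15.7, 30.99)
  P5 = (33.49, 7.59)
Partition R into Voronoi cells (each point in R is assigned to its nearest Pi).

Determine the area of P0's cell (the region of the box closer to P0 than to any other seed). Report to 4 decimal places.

1. box [0,54]×[0,44]: [(0, 0) (54, 0) (54, 44) (0, 44)]
2. ⊥bis P0·P1 via (27.465,22.05): [(0, 5.4146) (54, 38.1221) (54, 44) (0, 44)]  |A|=1200.509
3. ⊥bis P0·P2 via (15.36,22.895): [(0, 24.1314) (27.2764, 21.9358) (54, 38.1221) (54, 44) (0, 44)]  |A|=945.2455
4. ⊥bis P0·P3 via (26.145,34.11): [(0, 24.1314) (19.2, 22.5859) (32.1052, 44) (0, 44)]  |A|=534.4903
5. ⊥bis P0·P4 via (16.21,35.39): [(0, 37.2689) (26.2174, 34.2301) (32.1052, 44) (0, 44)]  |A|=245.0691
6. ⊥bis P0·P5 via (25.105,23.69): [(0, 37.2689) (26.2174, 34.2301) (32.1052, 44) (0, 44)]  |A|=245.0691
7. canonical 4-gon: [(0, 37.2689) (26.2174, 34.2301) (32.1052, 44) (0, 44)]
8. shoelace: 245.0691

Area of P0's cell: 245.0691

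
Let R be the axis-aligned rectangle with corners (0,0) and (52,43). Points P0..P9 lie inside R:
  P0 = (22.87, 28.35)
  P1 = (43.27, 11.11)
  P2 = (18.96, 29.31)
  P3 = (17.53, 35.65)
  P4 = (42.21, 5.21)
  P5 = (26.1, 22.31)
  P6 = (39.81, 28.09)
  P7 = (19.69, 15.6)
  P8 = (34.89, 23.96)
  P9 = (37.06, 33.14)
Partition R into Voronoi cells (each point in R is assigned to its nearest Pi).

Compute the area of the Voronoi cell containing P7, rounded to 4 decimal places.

Area of P7's cell: 594.5037

1. box [0,52]×[0,43]: [(0, 0) (52, 0) (52, 43) (0, 43)]
2. ⊥bis P7·P0 via (21.28,21.975): [(0, 27.2825) (0, 0) (52, 0) (52, 14.3131)]  |A|=1081.4844
3. ⊥bis P7·P1 via (31.48,13.355): [(32.5845, 19.1555) (0, 27.2825) (0, 0) (28.937, 0)]  |A|=721.6448
4. ⊥bis P7·P2 via (19.325,22.455): [(32.5845, 19.1555) (19.3501, 22.4563) (0, 21.426) (0, 0) (28.937, 0)]  |A|=664.9833
5. ⊥bis P7·P3 via (18.61,25.625): [(32.5845, 19.1555) (19.3501, 22.4563) (0, 21.426) (0, 0) (28.937, 0)]  |A|=664.9833
6. ⊥bis P7·P4 via (30.95,10.405): [(30.896, 10.2879) (32.5845, 19.1555) (19.3501, 22.4563) (0, 21.426) (0, 0) (26.1495, 0)]  |A|=650.6443
7. ⊥bis P7·P5 via (22.895,18.955): [(30.896, 10.2879) (31.0609, 11.1542) (19.2361, 22.4503) (0, 21.426) (0, 0) (26.1495, 0)]  |A|=594.5037
8. ⊥bis P7·P6 via (29.75,21.845): [(30.896, 10.2879) (31.0609, 11.1542) (19.2361, 22.4503) (0, 21.426) (0, 0) (26.1495, 0)]  |A|=594.5037
9. ⊥bis P7·P8 via (27.29,19.78): [(30.896, 10.2879) (31.0609, 11.1542) (19.2361, 22.4503) (0, 21.426) (0, 0) (26.1495, 0)]  |A|=594.5037
10. ⊥bis P7·P9 via (28.375,24.37): [(30.896, 10.2879) (31.0609, 11.1542) (19.2361, 22.4503) (0, 21.426) (0, 0) (26.1495, 0)]  |A|=594.5037
11. canonical 6-gon: [(30.896, 10.2879) (31.0609, 11.1542) (19.2361, 22.4503) (0, 21.426) (0, 0) (26.1495, 0)]
12. shoelace: 594.5037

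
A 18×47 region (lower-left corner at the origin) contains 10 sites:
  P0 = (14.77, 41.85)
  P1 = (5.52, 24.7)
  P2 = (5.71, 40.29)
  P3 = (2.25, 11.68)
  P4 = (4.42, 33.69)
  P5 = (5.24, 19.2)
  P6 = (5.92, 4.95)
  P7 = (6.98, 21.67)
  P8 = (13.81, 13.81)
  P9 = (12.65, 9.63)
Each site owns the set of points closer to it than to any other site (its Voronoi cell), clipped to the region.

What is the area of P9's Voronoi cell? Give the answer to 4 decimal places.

Area of P9's cell: 90.2231

1. box [0,18]×[0,47]: [(0, 0) (18, 0) (18, 47) (0, 47)]
2. ⊥bis P9·P0 via (13.71,25.74): [(0, 26.6421) (0, 0) (18, 0) (18, 25.4577)]  |A|=468.8983
3. ⊥bis P9·P1 via (9.085,17.165): [(0, 12.8667) (0, 0) (18, 0) (18, 21.3829)]  |A|=308.2461
4. ⊥bis P9·P2 via (9.18,24.96): [(0, 12.8667) (0, 0) (18, 0) (18, 21.3829)]  |A|=308.2461
5. ⊥bis P9·P3 via (7.45,10.655): [(8.697, 16.9814) (5.3497, 0) (18, 0) (18, 21.3829)]  |A|=206.8721
6. ⊥bis P9·P4 via (8.535,21.66): [(8.697, 16.9814) (5.3497, 0) (18, 0) (18, 21.3829)]  |A|=206.8721
7. ⊥bis P9·P5 via (8.945,14.415): [(17.8561, 21.3149) (8.0554, 13.7262) (5.3497, 0) (18, 0) (18, 21.3829)]  |A|=193.3547
8. ⊥bis P9·P6 via (9.285,7.29): [(17.8561, 21.3149) (8.0554, 13.7262) (7.3385, 10.0892) (14.3544, 0) (18, 0) (18, 21.3829)]  |A|=147.9297
9. ⊥bis P9·P7 via (9.815,15.65): [(11.6655, 16.5214) (8.0554, 13.7262) (7.3385, 10.0892) (14.3544, 0) (18, 0) (18, 19.5046)]  |A|=141.8464
10. ⊥bis P9·P8 via (13.23,11.72): [(7.9488, 13.1856) (7.3385, 10.0892) (14.3544, 0) (18, 0) (18, 10.3963)]  |A|=90.2231
11. canonical 5-gon: [(7.9488, 13.1856) (7.3385, 10.0892) (14.3544, 0) (18, 0) (18, 10.3963)]
12. shoelace: 90.2231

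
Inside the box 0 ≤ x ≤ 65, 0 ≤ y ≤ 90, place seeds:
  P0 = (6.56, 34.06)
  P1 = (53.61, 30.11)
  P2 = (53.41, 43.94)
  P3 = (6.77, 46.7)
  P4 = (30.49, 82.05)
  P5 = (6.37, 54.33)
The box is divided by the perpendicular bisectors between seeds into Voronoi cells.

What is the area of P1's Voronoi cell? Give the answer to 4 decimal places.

1. box [0,65]×[0,90]: [(0, 0) (65, 0) (65, 90) (0, 90)]
2. ⊥bis P1·P0 via (30.085,32.085): [(27.3914, 0) (65, 0) (65, 90) (34.9472, 90)]  |A|=3044.767
3. ⊥bis P1·P2 via (53.51,37.025): [(30.4718, 36.6918) (27.3914, 0) (65, 0) (65, 37.1912)]  |A|=1332.0377
4. ⊥bis P1·P3 via (30.19,38.405): [(30.4718, 36.6918) (27.3914, 0) (65, 0) (65, 37.1912)]  |A|=1332.0377
5. ⊥bis P1·P4 via (42.05,56.08): [(30.4718, 36.6918) (27.3914, 0) (65, 0) (65, 37.1912)]  |A|=1332.0377
6. ⊥bis P1·P5 via (29.99,42.22): [(30.4718, 36.6918) (27.3914, 0) (65, 0) (65, 37.1912)]  |A|=1332.0377
7. canonical 4-gon: [(30.4718, 36.6918) (27.3914, 0) (65, 0) (65, 37.1912)]
8. shoelace: 1332.0377

Area of P1's cell: 1332.0377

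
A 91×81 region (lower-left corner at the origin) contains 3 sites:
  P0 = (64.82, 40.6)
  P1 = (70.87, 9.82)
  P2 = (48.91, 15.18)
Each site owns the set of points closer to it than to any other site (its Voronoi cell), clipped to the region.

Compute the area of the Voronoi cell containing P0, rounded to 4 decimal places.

1. box [0,91]×[0,81]: [(0, 0) (91, 0) (91, 81) (0, 81)]
2. ⊥bis P0·P1 via (67.845,25.21): [(0, 11.8746) (91, 29.7613) (91, 81) (0, 81)]  |A|=5476.5664
3. ⊥bis P0·P2 via (56.865,27.89): [(0, 63.481) (62.7477, 24.2081) (91, 29.7613) (91, 81) (0, 81)]  |A|=3857.4773
4. canonical 5-gon: [(0, 63.481) (62.7477, 24.2081) (91, 29.7613) (91, 81) (0, 81)]
5. shoelace: 3857.4773

Area of P0's cell: 3857.4773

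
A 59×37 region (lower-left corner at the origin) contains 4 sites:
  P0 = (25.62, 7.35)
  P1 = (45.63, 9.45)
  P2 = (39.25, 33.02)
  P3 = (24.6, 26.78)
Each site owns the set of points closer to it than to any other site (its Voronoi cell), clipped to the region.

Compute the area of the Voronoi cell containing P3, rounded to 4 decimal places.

1. box [0,59]×[0,37]: [(0, 0) (59, 0) (59, 37) (0, 37)]
2. ⊥bis P3·P0 via (25.11,17.065): [(0, 15.7468) (59, 18.8441) (59, 37) (0, 37)]  |A|=1162.568
3. ⊥bis P3·P1 via (35.115,18.115): [(0, 15.7468) (34.663, 17.5665) (50.6774, 37) (0, 37)]  |A|=860.7691
4. ⊥bis P3·P2 via (31.925,29.9): [(0, 15.7468) (34.663, 17.5665) (36.3212, 19.5787) (28.9008, 37) (0, 37)]  |A|=671.0817
5. canonical 5-gon: [(0, 15.7468) (34.663, 17.5665) (36.3212, 19.5787) (28.9008, 37) (0, 37)]
6. shoelace: 671.0817

Area of P3's cell: 671.0817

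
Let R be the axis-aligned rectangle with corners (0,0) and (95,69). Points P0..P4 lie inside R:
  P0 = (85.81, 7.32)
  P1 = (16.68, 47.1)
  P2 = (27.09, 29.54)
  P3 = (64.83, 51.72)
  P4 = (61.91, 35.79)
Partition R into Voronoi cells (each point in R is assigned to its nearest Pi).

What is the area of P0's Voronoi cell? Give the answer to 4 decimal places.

1. box [0,95]×[0,69]: [(0, 0) (95, 0) (95, 69) (0, 69)]
2. ⊥bis P0·P1 via (51.245,27.21): [(35.5873, 0) (95, 0) (95, 69) (75.2925, 69)]  |A|=2729.6441
3. ⊥bis P0·P2 via (56.45,18.43): [(49.476, 0) (95, 0) (95, 69) (75.586, 69)]  |A|=2240.3621
4. ⊥bis P0·P3 via (75.32,29.52): [(57.4515, 21.0768) (49.476, 0) (95, 0) (95, 38.8192)]  |A|=1208.5506
5. ⊥bis P0·P4 via (73.86,21.555): [(93.6855, 38.1981) (50.0777, 1.5903) (49.476, 0) (95, 0) (95, 38.8192)]  |A|=918.6392
6. canonical 5-gon: [(93.6855, 38.1981) (50.0777, 1.5903) (49.476, 0) (95, 0) (95, 38.8192)]
7. shoelace: 918.6392

Area of P0's cell: 918.6392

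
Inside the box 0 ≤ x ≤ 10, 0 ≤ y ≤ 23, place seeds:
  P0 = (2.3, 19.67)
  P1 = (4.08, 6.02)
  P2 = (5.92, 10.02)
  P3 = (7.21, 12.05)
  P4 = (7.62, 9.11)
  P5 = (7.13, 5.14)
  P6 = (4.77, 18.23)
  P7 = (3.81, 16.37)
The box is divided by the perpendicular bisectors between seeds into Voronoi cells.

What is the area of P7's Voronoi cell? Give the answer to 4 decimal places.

Area of P7's cell: 28.1697

1. box [0,10]×[0,23]: [(0, 0) (10, 0) (10, 23) (0, 23)]
2. ⊥bis P7·P0 via (3.055,18.02): [(0, 16.6221) (0, 0) (10, 0) (10, 21.1979)]  |A|=189.0998
3. ⊥bis P7·P1 via (3.945,11.195): [(0, 16.6221) (0, 11.0921) (10, 11.353) (10, 21.1979)]  |A|=76.8746
4. ⊥bis P7·P2 via (4.865,13.195): [(0, 16.6221) (0, 11.5784) (10, 14.9013) (10, 21.1979)]  |A|=56.7013
5. ⊥bis P7·P3 via (5.51,14.21): [(0, 16.6221) (0, 11.5784) (3.7493, 12.8243) (10, 17.7438) (10, 21.1979)]  |A|=47.8174
6. ⊥bis P7·P4 via (5.715,12.74): [(0, 16.6221) (0, 11.5784) (3.7493, 12.8243) (10, 17.7438) (10, 21.1979)]  |A|=47.8174
7. ⊥bis P7·P5 via (5.47,10.755): [(0, 16.6221) (0, 11.5784) (3.7493, 12.8243) (10, 17.7438) (10, 21.1979)]  |A|=47.8174
8. ⊥bis P7·P6 via (4.29,17.3): [(2.9702, 17.9812) (0, 16.6221) (0, 11.5784) (3.7493, 12.8243) (7.398, 15.6959)]  |A|=28.1697
9. canonical 5-gon: [(2.9702, 17.9812) (0, 16.6221) (0, 11.5784) (3.7493, 12.8243) (7.398, 15.6959)]
10. shoelace: 28.1697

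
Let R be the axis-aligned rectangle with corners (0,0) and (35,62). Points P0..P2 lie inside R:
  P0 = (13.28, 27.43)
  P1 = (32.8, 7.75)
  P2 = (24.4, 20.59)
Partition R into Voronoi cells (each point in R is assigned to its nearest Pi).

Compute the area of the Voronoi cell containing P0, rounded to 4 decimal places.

Area of P0's cell: 1392.4234

1. box [0,35]×[0,62]: [(0, 0) (35, 0) (35, 62) (0, 62)]
2. ⊥bis P0·P1 via (23.04,17.59): [(0, 0) (5.3058, 0) (35, 29.4528) (35, 62) (0, 62)]  |A|=1732.7122
3. ⊥bis P0·P2 via (18.84,24.01): [(0, 0) (4.0713, 0) (35, 50.2818) (35, 62) (0, 62)]  |A|=1392.4234
4. canonical 5-gon: [(0, 0) (4.0713, 0) (35, 50.2818) (35, 62) (0, 62)]
5. shoelace: 1392.4234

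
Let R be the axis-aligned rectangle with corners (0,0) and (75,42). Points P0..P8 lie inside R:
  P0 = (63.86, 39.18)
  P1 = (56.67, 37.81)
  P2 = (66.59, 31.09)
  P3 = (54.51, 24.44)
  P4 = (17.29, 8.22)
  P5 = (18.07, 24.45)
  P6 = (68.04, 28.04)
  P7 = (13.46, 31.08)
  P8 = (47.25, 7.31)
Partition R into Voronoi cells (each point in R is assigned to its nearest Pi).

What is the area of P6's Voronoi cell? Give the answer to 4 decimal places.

1. box [0,75]×[0,42]: [(0, 0) (75, 0) (75, 42) (0, 42)]
2. ⊥bis P6·P0 via (65.95,33.61): [(0, 8.8639) (0, 0) (75, 0) (75, 37.0058)]  |A|=1720.1149
3. ⊥bis P6·P1 via (62.355,32.925): [(61.513, 31.9451) (34.0632, 0) (75, 0) (75, 37.0058)]  |A|=903.4132
4. ⊥bis P6·P2 via (67.315,29.565): [(54.0482, 23.2578) (34.0632, 0) (75, 0) (75, 33.2185)]  |A|=824.0439
5. ⊥bis P6·P3 via (61.275,26.24): [(61.1679, 26.6426) (68.2568, 0) (75, 0) (75, 33.2185)]  |A|=319.5693
6. ⊥bis P6·P4 via (42.665,18.13): [(61.1679, 26.6426) (68.2568, 0) (75, 0) (75, 33.2185)]  |A|=319.5693
7. ⊥bis P6·P5 via (43.055,26.245): [(61.1679, 26.6426) (68.2568, 0) (75, 0) (75, 33.2185)]  |A|=319.5693
8. ⊥bis P6·P7 via (40.75,29.56): [(61.1679, 26.6426) (68.2568, 0) (75, 0) (75, 33.2185)]  |A|=319.5693
9. ⊥bis P6·P8 via (57.645,17.675): [(61.1679, 26.6426) (65.7046, 9.5921) (75, 0.2698) (75, 33.2185)]  |A|=285.9749
10. canonical 4-gon: [(61.1679, 26.6426) (65.7046, 9.5921) (75, 0.2698) (75, 33.2185)]
11. shoelace: 285.9749

Area of P6's cell: 285.9749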